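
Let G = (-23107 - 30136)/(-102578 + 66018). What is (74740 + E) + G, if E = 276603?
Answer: 12845153323/36560 ≈ 3.5134e+5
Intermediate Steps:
G = 53243/36560 (G = -53243/(-36560) = -53243*(-1/36560) = 53243/36560 ≈ 1.4563)
(74740 + E) + G = (74740 + 276603) + 53243/36560 = 351343 + 53243/36560 = 12845153323/36560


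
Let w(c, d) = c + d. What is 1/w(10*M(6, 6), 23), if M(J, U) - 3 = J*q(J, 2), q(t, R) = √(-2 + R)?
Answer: 1/53 ≈ 0.018868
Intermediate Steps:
M(J, U) = 3 (M(J, U) = 3 + J*√(-2 + 2) = 3 + J*√0 = 3 + J*0 = 3 + 0 = 3)
1/w(10*M(6, 6), 23) = 1/(10*3 + 23) = 1/(30 + 23) = 1/53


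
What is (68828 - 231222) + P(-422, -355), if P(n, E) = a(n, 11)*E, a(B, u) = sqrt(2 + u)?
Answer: -162394 - 355*sqrt(13) ≈ -1.6367e+5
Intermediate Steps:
P(n, E) = E*sqrt(13) (P(n, E) = sqrt(2 + 11)*E = sqrt(13)*E = E*sqrt(13))
(68828 - 231222) + P(-422, -355) = (68828 - 231222) - 355*sqrt(13) = -162394 - 355*sqrt(13)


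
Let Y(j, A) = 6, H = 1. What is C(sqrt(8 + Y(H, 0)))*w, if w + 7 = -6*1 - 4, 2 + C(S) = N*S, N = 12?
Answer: 34 - 204*sqrt(14) ≈ -729.30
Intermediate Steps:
C(S) = -2 + 12*S
w = -17 (w = -7 + (-6*1 - 4) = -7 + (-6 - 4) = -7 - 10 = -17)
C(sqrt(8 + Y(H, 0)))*w = (-2 + 12*sqrt(8 + 6))*(-17) = (-2 + 12*sqrt(14))*(-17) = 34 - 204*sqrt(14)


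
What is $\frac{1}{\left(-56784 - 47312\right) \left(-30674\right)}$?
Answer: $\frac{1}{3193040704} \approx 3.1318 \cdot 10^{-10}$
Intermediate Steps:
$\frac{1}{\left(-56784 - 47312\right) \left(-30674\right)} = \frac{1}{-104096} \left(- \frac{1}{30674}\right) = \left(- \frac{1}{104096}\right) \left(- \frac{1}{30674}\right) = \frac{1}{3193040704}$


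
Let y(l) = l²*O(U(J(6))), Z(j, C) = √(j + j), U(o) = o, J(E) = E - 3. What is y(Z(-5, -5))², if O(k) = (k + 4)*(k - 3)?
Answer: 0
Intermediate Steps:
J(E) = -3 + E
O(k) = (-3 + k)*(4 + k) (O(k) = (4 + k)*(-3 + k) = (-3 + k)*(4 + k))
Z(j, C) = √2*√j (Z(j, C) = √(2*j) = √2*√j)
y(l) = 0 (y(l) = l²*(-12 + (-3 + 6) + (-3 + 6)²) = l²*(-12 + 3 + 3²) = l²*(-12 + 3 + 9) = l²*0 = 0)
y(Z(-5, -5))² = 0² = 0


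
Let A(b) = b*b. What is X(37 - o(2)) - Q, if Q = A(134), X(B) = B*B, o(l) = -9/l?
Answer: -64935/4 ≈ -16234.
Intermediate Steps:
A(b) = b²
X(B) = B²
Q = 17956 (Q = 134² = 17956)
X(37 - o(2)) - Q = (37 - (-9)/2)² - 1*17956 = (37 - (-9)/2)² - 17956 = (37 - 1*(-9/2))² - 17956 = (37 + 9/2)² - 17956 = (83/2)² - 17956 = 6889/4 - 17956 = -64935/4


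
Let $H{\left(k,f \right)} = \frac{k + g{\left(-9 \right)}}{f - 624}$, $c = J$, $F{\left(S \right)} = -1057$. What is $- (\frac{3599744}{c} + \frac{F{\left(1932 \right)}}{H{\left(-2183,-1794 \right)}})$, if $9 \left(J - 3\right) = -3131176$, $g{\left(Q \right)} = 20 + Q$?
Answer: $\frac{1345506636631}{1133475938} \approx 1187.1$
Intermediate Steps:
$J = - \frac{3131149}{9}$ ($J = 3 + \frac{1}{9} \left(-3131176\right) = 3 - \frac{3131176}{9} = - \frac{3131149}{9} \approx -3.4791 \cdot 10^{5}$)
$c = - \frac{3131149}{9} \approx -3.4791 \cdot 10^{5}$
$H{\left(k,f \right)} = \frac{11 + k}{-624 + f}$ ($H{\left(k,f \right)} = \frac{k + \left(20 - 9\right)}{f - 624} = \frac{k + 11}{-624 + f} = \frac{11 + k}{-624 + f}$)
$- (\frac{3599744}{c} + \frac{F{\left(1932 \right)}}{H{\left(-2183,-1794 \right)}}) = - (\frac{3599744}{- \frac{3131149}{9}} - \frac{1057}{\frac{1}{-624 - 1794} \left(11 - 2183\right)}) = - (3599744 \left(- \frac{9}{3131149}\right) - \frac{1057}{\frac{1}{-2418} \left(-2172\right)}) = - (- \frac{32397696}{3131149} - \frac{1057}{\left(- \frac{1}{2418}\right) \left(-2172\right)}) = - (- \frac{32397696}{3131149} - \frac{1057}{\frac{362}{403}}) = - (- \frac{32397696}{3131149} - \frac{425971}{362}) = \left(-1\right) \left(- \frac{1345506636631}{1133475938}\right) = \frac{1345506636631}{1133475938}$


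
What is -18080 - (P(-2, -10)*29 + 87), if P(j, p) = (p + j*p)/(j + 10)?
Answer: -72813/4 ≈ -18203.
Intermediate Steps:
P(j, p) = (p + j*p)/(10 + j)
-18080 - (P(-2, -10)*29 + 87) = -18080 - (-10*(1 - 2)/(10 - 2)*29 + 87) = -18080 - (-10*(-1)/8*29 + 87) = -18080 - (-10*⅛*(-1)*29 + 87) = -18080 - ((5/4)*29 + 87) = -18080 - (145/4 + 87) = -18080 - 1*493/4 = -18080 - 493/4 = -72813/4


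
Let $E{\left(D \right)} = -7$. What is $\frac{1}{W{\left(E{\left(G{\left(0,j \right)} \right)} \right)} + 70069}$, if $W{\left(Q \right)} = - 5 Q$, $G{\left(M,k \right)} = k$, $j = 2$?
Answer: $\frac{1}{70104} \approx 1.4265 \cdot 10^{-5}$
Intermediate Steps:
$\frac{1}{W{\left(E{\left(G{\left(0,j \right)} \right)} \right)} + 70069} = \frac{1}{\left(-5\right) \left(-7\right) + 70069} = \frac{1}{35 + 70069} = \frac{1}{70104}$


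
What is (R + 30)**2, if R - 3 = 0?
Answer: 1089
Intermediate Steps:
R = 3 (R = 3 + 0 = 3)
(R + 30)**2 = (3 + 30)**2 = 33**2 = 1089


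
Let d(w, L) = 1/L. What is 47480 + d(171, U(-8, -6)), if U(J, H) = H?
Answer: 284879/6 ≈ 47480.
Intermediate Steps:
47480 + d(171, U(-8, -6)) = 47480 + 1/(-6) = 47480 - 1/6 = 284879/6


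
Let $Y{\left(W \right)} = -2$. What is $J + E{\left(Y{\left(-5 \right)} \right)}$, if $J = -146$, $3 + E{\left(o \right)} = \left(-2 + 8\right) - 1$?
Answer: $-144$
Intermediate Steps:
$E{\left(o \right)} = 2$ ($E{\left(o \right)} = -3 + \left(\left(-2 + 8\right) - 1\right) = -3 + \left(6 - 1\right) = -3 + 5 = 2$)
$J + E{\left(Y{\left(-5 \right)} \right)} = -146 + 2 = -144$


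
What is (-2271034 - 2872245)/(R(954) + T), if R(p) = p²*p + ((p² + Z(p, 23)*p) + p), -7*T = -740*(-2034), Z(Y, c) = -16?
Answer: -36002953/6082520130 ≈ -0.0059191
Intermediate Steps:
T = -1505160/7 (T = -(-740)*(-2034)/7 = -⅐*1505160 = -1505160/7 ≈ -2.1502e+5)
R(p) = p² + p³ - 15*p (R(p) = p²*p + ((p² - 16*p) + p) = p³ + (p² - 15*p) = p² + p³ - 15*p)
(-2271034 - 2872245)/(R(954) + T) = (-2271034 - 2872245)/(954*(-15 + 954 + 954²) - 1505160/7) = -5143279/(954*(-15 + 954 + 910116) - 1505160/7) = -5143279/(954*911055 - 1505160/7) = -5143279/(869146470 - 1505160/7) = -5143279/6082520130/7 = -5143279*7/6082520130 = -36002953/6082520130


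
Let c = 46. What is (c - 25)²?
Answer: 441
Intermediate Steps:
(c - 25)² = (46 - 25)² = 21² = 441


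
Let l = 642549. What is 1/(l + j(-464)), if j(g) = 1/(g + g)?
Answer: 928/596285471 ≈ 1.5563e-6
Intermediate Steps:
j(g) = 1/(2*g)
1/(l + j(-464)) = 1/(642549 + (½)/(-464)) = 1/(642549 + (½)*(-1/464)) = 1/(642549 - 1/928) = 1/(596285471/928) = 928/596285471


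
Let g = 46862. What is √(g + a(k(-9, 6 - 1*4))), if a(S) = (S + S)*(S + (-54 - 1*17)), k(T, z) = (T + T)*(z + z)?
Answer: √67454 ≈ 259.72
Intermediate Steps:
k(T, z) = 4*T*z (k(T, z) = (2*T)*(2*z) = 4*T*z)
a(S) = 2*S*(-71 + S) (a(S) = (2*S)*(S + (-54 - 17)) = (2*S)*(S - 71) = (2*S)*(-71 + S) = 2*S*(-71 + S))
√(g + a(k(-9, 6 - 1*4))) = √(46862 + 2*(4*(-9)*(6 - 1*4))*(-71 + 4*(-9)*(6 - 1*4))) = √(46862 + 2*(4*(-9)*(6 - 4))*(-71 + 4*(-9)*(6 - 4))) = √(46862 + 2*(4*(-9)*2)*(-71 + 4*(-9)*2)) = √(46862 + 2*(-72)*(-71 - 72)) = √(46862 + 2*(-72)*(-143)) = √(46862 + 20592) = √67454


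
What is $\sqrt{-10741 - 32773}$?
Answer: $i \sqrt{43514} \approx 208.6 i$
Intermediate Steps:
$\sqrt{-10741 - 32773} = \sqrt{-43514} = i \sqrt{43514}$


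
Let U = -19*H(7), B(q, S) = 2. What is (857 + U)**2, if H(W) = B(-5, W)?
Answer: 670761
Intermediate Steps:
H(W) = 2
U = -38 (U = -19*2 = -38)
(857 + U)**2 = (857 - 38)**2 = 819**2 = 670761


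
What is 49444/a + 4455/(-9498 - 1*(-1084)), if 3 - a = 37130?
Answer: -581422601/312386578 ≈ -1.8612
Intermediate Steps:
a = -37127 (a = 3 - 1*37130 = 3 - 37130 = -37127)
49444/a + 4455/(-9498 - 1*(-1084)) = 49444/(-37127) + 4455/(-9498 - 1*(-1084)) = 49444*(-1/37127) + 4455/(-9498 + 1084) = -49444/37127 + 4455/(-8414) = -49444/37127 + 4455*(-1/8414) = -49444/37127 - 4455/8414 = -581422601/312386578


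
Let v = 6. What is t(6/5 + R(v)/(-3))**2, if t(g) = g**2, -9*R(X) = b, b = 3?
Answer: 12117361/4100625 ≈ 2.9550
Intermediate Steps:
R(X) = -1/3 (R(X) = -1/9*3 = -1/3)
t(6/5 + R(v)/(-3))**2 = ((6/5 - 1/3/(-3))**2)**2 = ((6*(1/5) - 1/3*(-1/3))**2)**2 = ((6/5 + 1/9)**2)**2 = ((59/45)**2)**2 = (3481/2025)**2 = 12117361/4100625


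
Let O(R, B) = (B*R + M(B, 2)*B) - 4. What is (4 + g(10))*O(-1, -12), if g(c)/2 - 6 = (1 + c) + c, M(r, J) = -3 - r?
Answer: -5800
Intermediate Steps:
g(c) = 14 + 4*c (g(c) = 12 + 2*((1 + c) + c) = 12 + 2*(1 + 2*c) = 12 + (2 + 4*c) = 14 + 4*c)
O(R, B) = -4 + B*R + B*(-3 - B) (O(R, B) = (B*R + (-3 - B)*B) - 4 = (B*R + B*(-3 - B)) - 4 = -4 + B*R + B*(-3 - B))
(4 + g(10))*O(-1, -12) = (4 + (14 + 4*10))*(-4 - 12*(-1) - 1*(-12)*(3 - 12)) = (4 + (14 + 40))*(-4 + 12 - 1*(-12)*(-9)) = (4 + 54)*(-4 + 12 - 108) = 58*(-100) = -5800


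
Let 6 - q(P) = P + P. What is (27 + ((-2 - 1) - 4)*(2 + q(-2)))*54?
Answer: -3078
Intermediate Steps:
q(P) = 6 - 2*P (q(P) = 6 - (P + P) = 6 - 2*P)
(27 + ((-2 - 1) - 4)*(2 + q(-2)))*54 = (27 + ((-2 - 1) - 4)*(2 + (6 - 2*(-2))))*54 = (27 + (-3 - 4)*(2 + (6 + 4)))*54 = (27 - 7*(2 + 10))*54 = (27 - 7*12)*54 = (27 - 84)*54 = -57*54 = -3078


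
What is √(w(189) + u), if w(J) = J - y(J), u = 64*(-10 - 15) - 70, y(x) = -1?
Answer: 2*I*√370 ≈ 38.471*I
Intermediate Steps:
u = -1670 (u = 64*(-25) - 70 = -1600 - 70 = -1670)
w(J) = 1 + J (w(J) = J - 1*(-1) = J + 1 = 1 + J)
√(w(189) + u) = √((1 + 189) - 1670) = √(190 - 1670) = √(-1480) = 2*I*√370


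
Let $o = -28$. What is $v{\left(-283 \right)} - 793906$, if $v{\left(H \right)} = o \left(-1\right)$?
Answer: $-793878$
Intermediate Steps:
$v{\left(H \right)} = 28$ ($v{\left(H \right)} = \left(-28\right) \left(-1\right) = 28$)
$v{\left(-283 \right)} - 793906 = 28 - 793906 = -793878$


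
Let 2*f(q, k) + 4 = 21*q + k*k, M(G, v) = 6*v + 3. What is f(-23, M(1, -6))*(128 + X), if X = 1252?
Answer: 415380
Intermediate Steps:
M(G, v) = 3 + 6*v
f(q, k) = -2 + k²/2 + 21*q/2 (f(q, k) = -2 + (21*q + k*k)/2 = -2 + (21*q + k²)/2 = -2 + (k² + 21*q)/2 = -2 + (k²/2 + 21*q/2) = -2 + k²/2 + 21*q/2)
f(-23, M(1, -6))*(128 + X) = (-2 + (3 + 6*(-6))²/2 + (21/2)*(-23))*(128 + 1252) = (-2 + (3 - 36)²/2 - 483/2)*1380 = (-2 + (½)*(-33)² - 483/2)*1380 = (-2 + (½)*1089 - 483/2)*1380 = (-2 + 1089/2 - 483/2)*1380 = 301*1380 = 415380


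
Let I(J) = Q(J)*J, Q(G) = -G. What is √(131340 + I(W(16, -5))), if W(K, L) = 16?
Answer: 2*√32771 ≈ 362.06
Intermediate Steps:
I(J) = -J² (I(J) = (-J)*J = -J²)
√(131340 + I(W(16, -5))) = √(131340 - 1*16²) = √(131340 - 1*256) = √(131340 - 256) = √131084 = 2*√32771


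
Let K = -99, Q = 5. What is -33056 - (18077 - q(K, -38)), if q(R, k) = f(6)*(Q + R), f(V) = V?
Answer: -51697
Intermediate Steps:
q(R, k) = 30 + 6*R (q(R, k) = 6*(5 + R) = 30 + 6*R)
-33056 - (18077 - q(K, -38)) = -33056 - (18077 - (30 + 6*(-99))) = -33056 - (18077 - (30 - 594)) = -33056 - (18077 - 1*(-564)) = -33056 - (18077 + 564) = -33056 - 1*18641 = -33056 - 18641 = -51697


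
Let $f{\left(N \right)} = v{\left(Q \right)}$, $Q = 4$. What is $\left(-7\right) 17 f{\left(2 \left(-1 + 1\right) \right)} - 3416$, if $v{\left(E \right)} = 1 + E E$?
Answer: $-5439$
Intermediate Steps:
$v{\left(E \right)} = 1 + E^{2}$
$f{\left(N \right)} = 17$ ($f{\left(N \right)} = 1 + 4^{2} = 1 + 16 = 17$)
$\left(-7\right) 17 f{\left(2 \left(-1 + 1\right) \right)} - 3416 = \left(-7\right) 17 \cdot 17 - 3416 = \left(-119\right) 17 - 3416 = -2023 - 3416 = -5439$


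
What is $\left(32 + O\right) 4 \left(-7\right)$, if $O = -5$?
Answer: $-756$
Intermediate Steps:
$\left(32 + O\right) 4 \left(-7\right) = \left(32 - 5\right) 4 \left(-7\right) = 27 \left(-28\right) = -756$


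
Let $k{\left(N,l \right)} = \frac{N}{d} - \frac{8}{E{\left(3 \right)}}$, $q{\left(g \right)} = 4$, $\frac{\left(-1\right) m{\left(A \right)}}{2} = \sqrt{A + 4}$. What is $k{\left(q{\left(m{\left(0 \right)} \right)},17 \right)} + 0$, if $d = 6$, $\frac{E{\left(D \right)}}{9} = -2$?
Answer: $\frac{10}{9} \approx 1.1111$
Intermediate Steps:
$E{\left(D \right)} = -18$ ($E{\left(D \right)} = 9 \left(-2\right) = -18$)
$m{\left(A \right)} = - 2 \sqrt{4 + A}$ ($m{\left(A \right)} = - 2 \sqrt{A + 4} = - 2 \sqrt{4 + A}$)
$k{\left(N,l \right)} = \frac{4}{9} + \frac{N}{6}$ ($k{\left(N,l \right)} = \frac{N}{6} - \frac{8}{-18} = N \frac{1}{6} - - \frac{4}{9} = \frac{N}{6} + \frac{4}{9} = \frac{4}{9} + \frac{N}{6}$)
$k{\left(q{\left(m{\left(0 \right)} \right)},17 \right)} + 0 = \left(\frac{4}{9} + \frac{1}{6} \cdot 4\right) + 0 = \left(\frac{4}{9} + \frac{2}{3}\right) + 0 = \frac{10}{9} + 0 = \frac{10}{9}$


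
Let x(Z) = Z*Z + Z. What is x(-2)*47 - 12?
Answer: 82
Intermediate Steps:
x(Z) = Z + Z² (x(Z) = Z² + Z = Z + Z²)
x(-2)*47 - 12 = -2*(1 - 2)*47 - 12 = -2*(-1)*47 - 12 = 2*47 - 12 = 94 - 12 = 82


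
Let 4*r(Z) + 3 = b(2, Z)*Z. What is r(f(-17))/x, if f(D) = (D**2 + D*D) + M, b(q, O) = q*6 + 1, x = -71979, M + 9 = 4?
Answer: -1241/47986 ≈ -0.025862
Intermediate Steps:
M = -5 (M = -9 + 4 = -5)
b(q, O) = 1 + 6*q (b(q, O) = 6*q + 1 = 1 + 6*q)
f(D) = -5 + 2*D**2 (f(D) = (D**2 + D*D) - 5 = (D**2 + D**2) - 5 = 2*D**2 - 5 = -5 + 2*D**2)
r(Z) = -3/4 + 13*Z/4 (r(Z) = -3/4 + ((1 + 6*2)*Z)/4 = -3/4 + ((1 + 12)*Z)/4 = -3/4 + (13*Z)/4 = -3/4 + 13*Z/4)
r(f(-17))/x = (-3/4 + 13*(-5 + 2*(-17)**2)/4)/(-71979) = (-3/4 + 13*(-5 + 2*289)/4)*(-1/71979) = (-3/4 + 13*(-5 + 578)/4)*(-1/71979) = (-3/4 + (13/4)*573)*(-1/71979) = (-3/4 + 7449/4)*(-1/71979) = (3723/2)*(-1/71979) = -1241/47986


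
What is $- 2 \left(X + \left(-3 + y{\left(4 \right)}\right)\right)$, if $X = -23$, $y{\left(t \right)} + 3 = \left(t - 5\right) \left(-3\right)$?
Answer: $52$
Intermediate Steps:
$y{\left(t \right)} = 12 - 3 t$ ($y{\left(t \right)} = -3 + \left(t - 5\right) \left(-3\right) = -3 + \left(-5 + t\right) \left(-3\right) = -3 - \left(-15 + 3 t\right) = 12 - 3 t$)
$- 2 \left(X + \left(-3 + y{\left(4 \right)}\right)\right) = - 2 \left(-23 + \left(-3 + \left(12 - 12\right)\right)\right) = - 2 \left(-23 + \left(-3 + 0\right)\right) = - 2 \left(-23 - 3\right) = \left(-2\right) \left(-26\right) = 52$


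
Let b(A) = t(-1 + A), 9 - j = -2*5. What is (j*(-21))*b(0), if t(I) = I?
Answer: 399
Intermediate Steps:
j = 19 (j = 9 - (-2)*5 = 9 - 1*(-10) = 9 + 10 = 19)
b(A) = -1 + A
(j*(-21))*b(0) = (19*(-21))*(-1 + 0) = -399*(-1) = 399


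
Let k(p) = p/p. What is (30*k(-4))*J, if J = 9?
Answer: 270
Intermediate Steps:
k(p) = 1
(30*k(-4))*J = (30*1)*9 = 30*9 = 270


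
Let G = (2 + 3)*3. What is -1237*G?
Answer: -18555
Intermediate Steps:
G = 15 (G = 5*3 = 15)
-1237*G = -1237*15 = -18555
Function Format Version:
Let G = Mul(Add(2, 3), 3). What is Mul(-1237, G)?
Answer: -18555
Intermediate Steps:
G = 15 (G = Mul(5, 3) = 15)
Mul(-1237, G) = Mul(-1237, 15) = -18555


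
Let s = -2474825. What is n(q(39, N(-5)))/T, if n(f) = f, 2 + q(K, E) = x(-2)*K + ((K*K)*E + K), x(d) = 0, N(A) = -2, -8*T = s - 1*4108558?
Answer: -24040/6583383 ≈ -0.0036516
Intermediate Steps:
T = 6583383/8 (T = -(-2474825 - 1*4108558)/8 = -(-2474825 - 4108558)/8 = -⅛*(-6583383) = 6583383/8 ≈ 8.2292e+5)
q(K, E) = -2 + K + E*K² (q(K, E) = -2 + (0*K + ((K*K)*E + K)) = -2 + (0 + (K²*E + K)) = -2 + (0 + (E*K² + K)) = -2 + (0 + (K + E*K²)) = -2 + (K + E*K²) = -2 + K + E*K²)
n(q(39, N(-5)))/T = (-2 + 39 - 2*39²)/(6583383/8) = (-2 + 39 - 2*1521)*(8/6583383) = (-2 + 39 - 3042)*(8/6583383) = -3005*8/6583383 = -24040/6583383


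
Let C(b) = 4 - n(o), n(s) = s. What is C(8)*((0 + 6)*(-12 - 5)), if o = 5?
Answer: 102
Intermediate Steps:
C(b) = -1 (C(b) = 4 - 1*5 = 4 - 5 = -1)
C(8)*((0 + 6)*(-12 - 5)) = -(0 + 6)*(-12 - 5) = -6*(-17) = -1*(-102) = 102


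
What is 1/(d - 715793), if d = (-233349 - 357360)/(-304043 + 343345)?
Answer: -39302/28132687195 ≈ -1.3970e-6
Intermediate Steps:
d = -590709/39302 ≈ -15.030
1/(d - 715793) = 1/(-590709/39302 - 715793) = 1/(-28132687195/39302) = -39302/28132687195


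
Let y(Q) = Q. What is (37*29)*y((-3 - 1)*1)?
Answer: -4292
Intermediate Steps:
(37*29)*y((-3 - 1)*1) = (37*29)*((-3 - 1)*1) = 1073*(-4*1) = 1073*(-4) = -4292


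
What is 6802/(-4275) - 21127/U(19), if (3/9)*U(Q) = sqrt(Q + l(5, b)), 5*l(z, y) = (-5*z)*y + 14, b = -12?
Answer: -358/225 - 21127*sqrt(2045)/1227 ≈ -780.24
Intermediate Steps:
l(z, y) = 14/5 - y*z (l(z, y) = ((-5*z)*y + 14)/5 = (-5*y*z + 14)/5 = (14 - 5*y*z)/5 = 14/5 - y*z)
U(Q) = 3*sqrt(314/5 + Q) (U(Q) = 3*sqrt(Q + (14/5 - 1*(-12)*5)) = 3*sqrt(Q + (14/5 + 60)) = 3*sqrt(Q + 314/5) = 3*sqrt(314/5 + Q))
6802/(-4275) - 21127/U(19) = 6802/(-4275) - 21127*5/(3*sqrt(1570 + 25*19)) = 6802*(-1/4275) - 21127*5/(3*sqrt(1570 + 475)) = -358/225 - 21127*sqrt(2045)/1227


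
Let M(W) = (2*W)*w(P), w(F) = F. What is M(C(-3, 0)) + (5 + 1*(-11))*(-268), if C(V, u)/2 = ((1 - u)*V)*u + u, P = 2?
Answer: 1608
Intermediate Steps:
C(V, u) = 2*u + 2*V*u*(1 - u) (C(V, u) = 2*(((1 - u)*V)*u + u) = 2*((V*(1 - u))*u + u) = 2*(V*u*(1 - u) + u) = 2*(u + V*u*(1 - u)) = 2*u + 2*V*u*(1 - u))
M(W) = 4*W (M(W) = (2*W)*2 = 4*W)
M(C(-3, 0)) + (5 + 1*(-11))*(-268) = 4*(2*0*(1 - 3 - 1*(-3)*0)) + (5 + 1*(-11))*(-268) = 4*(2*0*(1 - 3 + 0)) + (5 - 11)*(-268) = 4*(2*0*(-2)) - 6*(-268) = 4*0 + 1608 = 0 + 1608 = 1608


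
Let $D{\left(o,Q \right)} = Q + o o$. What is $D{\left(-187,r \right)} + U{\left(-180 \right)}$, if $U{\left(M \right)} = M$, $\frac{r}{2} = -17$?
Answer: $34755$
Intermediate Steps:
$r = -34$ ($r = 2 \left(-17\right) = -34$)
$D{\left(o,Q \right)} = Q + o^{2}$
$D{\left(-187,r \right)} + U{\left(-180 \right)} = \left(-34 + \left(-187\right)^{2}\right) - 180 = \left(-34 + 34969\right) - 180 = 34935 - 180 = 34755$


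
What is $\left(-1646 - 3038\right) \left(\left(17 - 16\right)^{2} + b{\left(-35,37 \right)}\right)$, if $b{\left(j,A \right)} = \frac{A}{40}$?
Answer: $- \frac{90167}{10} \approx -9016.7$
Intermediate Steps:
$b{\left(j,A \right)} = \frac{A}{40}$ ($b{\left(j,A \right)} = A \frac{1}{40} = \frac{A}{40}$)
$\left(-1646 - 3038\right) \left(\left(17 - 16\right)^{2} + b{\left(-35,37 \right)}\right) = \left(-1646 - 3038\right) \left(\left(17 - 16\right)^{2} + \frac{1}{40} \cdot 37\right) = - 4684 \left(1^{2} + \frac{37}{40}\right) = - 4684 \left(1 + \frac{37}{40}\right) = \left(-4684\right) \frac{77}{40} = - \frac{90167}{10}$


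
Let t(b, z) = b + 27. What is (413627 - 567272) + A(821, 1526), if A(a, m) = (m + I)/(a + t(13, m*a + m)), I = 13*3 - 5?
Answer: -44095595/287 ≈ -1.5364e+5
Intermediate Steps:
t(b, z) = 27 + b
I = 34 (I = 39 - 5 = 34)
A(a, m) = (34 + m)/(40 + a) (A(a, m) = (m + 34)/(a + (27 + 13)) = (34 + m)/(a + 40) = (34 + m)/(40 + a))
(413627 - 567272) + A(821, 1526) = (413627 - 567272) + (34 + 1526)/(40 + 821) = -153645 + 1560/861 = -153645 + (1/861)*1560 = -153645 + 520/287 = -44095595/287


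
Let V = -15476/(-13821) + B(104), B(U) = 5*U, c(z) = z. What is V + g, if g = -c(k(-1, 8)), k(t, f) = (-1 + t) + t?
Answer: 7243859/13821 ≈ 524.12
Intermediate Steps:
k(t, f) = -1 + 2*t
g = 3 (g = -(-1 + 2*(-1)) = -(-1 - 2) = -1*(-3) = 3)
V = 7202396/13821 (V = -15476/(-13821) + 5*104 = -15476*(-1/13821) + 520 = 15476/13821 + 520 = 7202396/13821 ≈ 521.12)
V + g = 7202396/13821 + 3 = 7243859/13821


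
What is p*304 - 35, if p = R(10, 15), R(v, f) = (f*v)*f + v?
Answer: 687005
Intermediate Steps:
R(v, f) = v + v*f² (R(v, f) = v*f² + v = v + v*f²)
p = 2260 (p = 10*(1 + 15²) = 10*(1 + 225) = 10*226 = 2260)
p*304 - 35 = 2260*304 - 35 = 687040 - 35 = 687005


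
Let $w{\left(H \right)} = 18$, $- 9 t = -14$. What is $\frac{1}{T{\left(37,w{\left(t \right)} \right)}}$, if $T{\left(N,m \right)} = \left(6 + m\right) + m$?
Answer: $\frac{1}{42} \approx 0.02381$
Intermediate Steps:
$t = \frac{14}{9}$ ($t = \left(- \frac{1}{9}\right) \left(-14\right) = \frac{14}{9} \approx 1.5556$)
$T{\left(N,m \right)} = 6 + 2 m$
$\frac{1}{T{\left(37,w{\left(t \right)} \right)}} = \frac{1}{6 + 2 \cdot 18} = \frac{1}{6 + 36} = \frac{1}{42}$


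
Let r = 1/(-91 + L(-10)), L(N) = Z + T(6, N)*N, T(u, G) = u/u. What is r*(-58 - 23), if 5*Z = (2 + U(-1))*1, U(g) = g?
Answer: 45/56 ≈ 0.80357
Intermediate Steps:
T(u, G) = 1
Z = 1/5 (Z = ((2 - 1)*1)/5 = (1*1)/5 = (1/5)*1 = 1/5 ≈ 0.20000)
L(N) = 1/5 + N (L(N) = 1/5 + 1*N = 1/5 + N)
r = -5/504 (r = 1/(-91 + (1/5 - 10)) = 1/(-91 - 49/5) = 1/(-504/5) = -5/504 ≈ -0.0099206)
r*(-58 - 23) = -5*(-58 - 23)/504 = -5/504*(-81) = 45/56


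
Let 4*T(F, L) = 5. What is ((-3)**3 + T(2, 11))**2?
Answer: 10609/16 ≈ 663.06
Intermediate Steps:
T(F, L) = 5/4 (T(F, L) = (1/4)*5 = 5/4)
((-3)**3 + T(2, 11))**2 = ((-3)**3 + 5/4)**2 = (-27 + 5/4)**2 = (-103/4)**2 = 10609/16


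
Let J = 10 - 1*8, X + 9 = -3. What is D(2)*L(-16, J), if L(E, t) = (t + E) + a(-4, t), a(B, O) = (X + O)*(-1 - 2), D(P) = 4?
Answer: 64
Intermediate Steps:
X = -12 (X = -9 - 3 = -12)
J = 2 (J = 10 - 8 = 2)
a(B, O) = 36 - 3*O (a(B, O) = (-12 + O)*(-1 - 2) = (-12 + O)*(-3) = 36 - 3*O)
L(E, t) = 36 + E - 2*t (L(E, t) = (t + E) + (36 - 3*t) = (E + t) + (36 - 3*t) = 36 + E - 2*t)
D(2)*L(-16, J) = 4*(36 - 16 - 2*2) = 4*(36 - 16 - 4) = 4*16 = 64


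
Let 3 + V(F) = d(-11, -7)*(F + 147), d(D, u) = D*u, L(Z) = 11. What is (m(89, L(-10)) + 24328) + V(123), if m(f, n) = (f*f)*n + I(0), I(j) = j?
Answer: 132246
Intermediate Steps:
m(f, n) = n*f² (m(f, n) = (f*f)*n + 0 = f²*n + 0 = n*f² + 0 = n*f²)
V(F) = 11316 + 77*F (V(F) = -3 + (-11*(-7))*(F + 147) = -3 + 77*(147 + F) = -3 + (11319 + 77*F) = 11316 + 77*F)
(m(89, L(-10)) + 24328) + V(123) = (11*89² + 24328) + (11316 + 77*123) = (11*7921 + 24328) + (11316 + 9471) = (87131 + 24328) + 20787 = 111459 + 20787 = 132246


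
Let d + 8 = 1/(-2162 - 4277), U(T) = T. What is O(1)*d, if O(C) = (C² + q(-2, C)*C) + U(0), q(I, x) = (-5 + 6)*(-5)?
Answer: 206052/6439 ≈ 32.001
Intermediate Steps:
q(I, x) = -5 (q(I, x) = 1*(-5) = -5)
d = -51513/6439 (d = -8 + 1/(-2162 - 4277) = -8 + 1/(-6439) = -8 - 1/6439 = -51513/6439 ≈ -8.0002)
O(C) = C² - 5*C (O(C) = (C² - 5*C) + 0 = C² - 5*C)
O(1)*d = (1*(-5 + 1))*(-51513/6439) = (1*(-4))*(-51513/6439) = -4*(-51513/6439) = 206052/6439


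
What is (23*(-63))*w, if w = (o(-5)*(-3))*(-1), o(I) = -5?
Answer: 21735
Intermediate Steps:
w = -15 (w = -5*(-3)*(-1) = 15*(-1) = -15)
(23*(-63))*w = (23*(-63))*(-15) = -1449*(-15) = 21735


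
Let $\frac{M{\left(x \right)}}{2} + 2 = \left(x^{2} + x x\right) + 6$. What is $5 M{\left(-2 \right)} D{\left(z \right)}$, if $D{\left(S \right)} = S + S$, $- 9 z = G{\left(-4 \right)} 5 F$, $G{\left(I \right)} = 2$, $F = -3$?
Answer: $800$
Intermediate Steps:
$z = \frac{10}{3}$ ($z = - \frac{2 \cdot 5 \left(-3\right)}{9} = - \frac{10 \left(-3\right)}{9} = \left(- \frac{1}{9}\right) \left(-30\right) = \frac{10}{3} \approx 3.3333$)
$M{\left(x \right)} = 8 + 4 x^{2}$ ($M{\left(x \right)} = -4 + 2 \left(\left(x^{2} + x x\right) + 6\right) = -4 + 2 \left(\left(x^{2} + x^{2}\right) + 6\right) = -4 + 2 \left(2 x^{2} + 6\right) = -4 + 2 \left(6 + 2 x^{2}\right) = -4 + \left(12 + 4 x^{2}\right) = 8 + 4 x^{2}$)
$D{\left(S \right)} = 2 S$
$5 M{\left(-2 \right)} D{\left(z \right)} = 5 \left(8 + 4 \left(-2\right)^{2}\right) 2 \cdot \frac{10}{3} = 5 \left(8 + 4 \cdot 4\right) \frac{20}{3} = 5 \left(8 + 16\right) \frac{20}{3} = 5 \cdot 24 \cdot \frac{20}{3} = 120 \cdot \frac{20}{3} = 800$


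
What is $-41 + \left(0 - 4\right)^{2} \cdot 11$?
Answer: $135$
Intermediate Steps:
$-41 + \left(0 - 4\right)^{2} \cdot 11 = -41 + \left(-4\right)^{2} \cdot 11 = -41 + 16 \cdot 11 = -41 + 176 = 135$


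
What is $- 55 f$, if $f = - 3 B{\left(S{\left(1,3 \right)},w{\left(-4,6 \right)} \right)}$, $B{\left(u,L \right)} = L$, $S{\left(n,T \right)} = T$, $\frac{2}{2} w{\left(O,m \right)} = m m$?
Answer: $5940$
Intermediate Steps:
$w{\left(O,m \right)} = m^{2}$ ($w{\left(O,m \right)} = m m = m^{2}$)
$f = -108$ ($f = - 3 \cdot 6^{2} = \left(-3\right) 36 = -108$)
$- 55 f = \left(-55\right) \left(-108\right) = 5940$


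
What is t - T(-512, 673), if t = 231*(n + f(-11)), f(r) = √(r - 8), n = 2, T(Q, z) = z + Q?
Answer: 301 + 231*I*√19 ≈ 301.0 + 1006.9*I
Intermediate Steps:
T(Q, z) = Q + z
f(r) = √(-8 + r)
t = 462 + 231*I*√19 (t = 231*(2 + √(-8 - 11)) = 231*(2 + √(-19)) = 231*(2 + I*√19) = 462 + 231*I*√19 ≈ 462.0 + 1006.9*I)
t - T(-512, 673) = (462 + 231*I*√19) - (-512 + 673) = (462 + 231*I*√19) - 1*161 = (462 + 231*I*√19) - 161 = 301 + 231*I*√19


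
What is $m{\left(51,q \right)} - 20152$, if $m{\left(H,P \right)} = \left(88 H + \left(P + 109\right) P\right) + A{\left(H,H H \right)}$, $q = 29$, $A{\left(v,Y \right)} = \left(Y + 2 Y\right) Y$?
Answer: $20283941$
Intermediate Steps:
$A{\left(v,Y \right)} = 3 Y^{2}$ ($A{\left(v,Y \right)} = 3 Y Y = 3 Y^{2}$)
$m{\left(H,P \right)} = 3 H^{4} + 88 H + P \left(109 + P\right)$ ($m{\left(H,P \right)} = \left(88 H + \left(P + 109\right) P\right) + 3 \left(H H\right)^{2} = \left(88 H + \left(109 + P\right) P\right) + 3 \left(H^{2}\right)^{2} = \left(88 H + P \left(109 + P\right)\right) + 3 H^{4} = 3 H^{4} + 88 H + P \left(109 + P\right)$)
$m{\left(51,q \right)} - 20152 = \left(29^{2} + 3 \cdot 51^{4} + 88 \cdot 51 + 109 \cdot 29\right) - 20152 = \left(841 + 3 \cdot 6765201 + 4488 + 3161\right) - 20152 = \left(841 + 20295603 + 4488 + 3161\right) - 20152 = 20304093 - 20152 = 20283941$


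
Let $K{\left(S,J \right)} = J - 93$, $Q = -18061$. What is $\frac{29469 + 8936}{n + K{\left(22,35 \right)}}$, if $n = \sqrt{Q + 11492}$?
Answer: $- \frac{2227490}{9933} - \frac{38405 i \sqrt{6569}}{9933} \approx -224.25 - 313.37 i$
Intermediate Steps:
$K{\left(S,J \right)} = -93 + J$
$n = i \sqrt{6569}$ ($n = \sqrt{-18061 + 11492} = \sqrt{-6569} = i \sqrt{6569} \approx 81.049 i$)
$\frac{29469 + 8936}{n + K{\left(22,35 \right)}} = \frac{29469 + 8936}{i \sqrt{6569} + \left(-93 + 35\right)} = \frac{38405}{i \sqrt{6569} - 58} = \frac{38405}{-58 + i \sqrt{6569}}$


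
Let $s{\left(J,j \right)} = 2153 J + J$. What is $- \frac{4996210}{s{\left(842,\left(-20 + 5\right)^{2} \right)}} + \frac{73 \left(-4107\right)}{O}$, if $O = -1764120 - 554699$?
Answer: $- \frac{5520774529621}{2102783909046} \approx -2.6255$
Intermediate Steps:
$s{\left(J,j \right)} = 2154 J$
$O = -2318819$
$- \frac{4996210}{s{\left(842,\left(-20 + 5\right)^{2} \right)}} + \frac{73 \left(-4107\right)}{O} = - \frac{4996210}{2154 \cdot 842} + \frac{73 \left(-4107\right)}{-2318819} = - \frac{4996210}{1813668} - - \frac{299811}{2318819} = \left(-4996210\right) \frac{1}{1813668} + \frac{299811}{2318819} = - \frac{2498105}{906834} + \frac{299811}{2318819} = - \frac{5520774529621}{2102783909046}$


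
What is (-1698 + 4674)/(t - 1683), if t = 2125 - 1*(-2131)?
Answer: 96/83 ≈ 1.1566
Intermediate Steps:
t = 4256 (t = 2125 + 2131 = 4256)
(-1698 + 4674)/(t - 1683) = (-1698 + 4674)/(4256 - 1683) = 2976/2573 = 2976*(1/2573) = 96/83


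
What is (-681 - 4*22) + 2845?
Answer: 2076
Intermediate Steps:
(-681 - 4*22) + 2845 = (-681 - 88) + 2845 = -769 + 2845 = 2076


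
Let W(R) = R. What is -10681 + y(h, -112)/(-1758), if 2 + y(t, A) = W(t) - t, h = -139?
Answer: -9388598/879 ≈ -10681.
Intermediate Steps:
y(t, A) = -2 (y(t, A) = -2 + (t - t) = -2 + 0 = -2)
-10681 + y(h, -112)/(-1758) = -10681 - 2/(-1758) = -10681 - 2*(-1/1758) = -10681 + 1/879 = -9388598/879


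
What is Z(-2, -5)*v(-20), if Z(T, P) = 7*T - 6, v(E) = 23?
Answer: -460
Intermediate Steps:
Z(T, P) = -6 + 7*T
Z(-2, -5)*v(-20) = (-6 + 7*(-2))*23 = (-6 - 14)*23 = -20*23 = -460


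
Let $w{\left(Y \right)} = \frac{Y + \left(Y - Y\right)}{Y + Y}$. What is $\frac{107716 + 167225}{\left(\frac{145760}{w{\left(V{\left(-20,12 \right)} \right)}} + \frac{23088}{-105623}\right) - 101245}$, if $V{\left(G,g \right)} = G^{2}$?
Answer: $\frac{3226677027}{2233043693} \approx 1.445$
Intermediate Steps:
$w{\left(Y \right)} = \frac{1}{2}$ ($w{\left(Y \right)} = \frac{Y + 0}{2 Y} = Y \frac{1}{2 Y} = \frac{1}{2}$)
$\frac{107716 + 167225}{\left(\frac{145760}{w{\left(V{\left(-20,12 \right)} \right)}} + \frac{23088}{-105623}\right) - 101245} = \frac{107716 + 167225}{\left(145760 \frac{1}{\frac{1}{2}} + \frac{23088}{-105623}\right) - 101245} = \frac{274941}{\left(145760 \cdot 2 + 23088 \left(- \frac{1}{105623}\right)\right) - 101245} = \frac{274941}{\left(291520 - \frac{23088}{105623}\right) - 101245} = \frac{274941}{\frac{30791193872}{105623} - 101245} = \frac{274941}{\frac{20097393237}{105623}} = 274941 \cdot \frac{105623}{20097393237} = \frac{3226677027}{2233043693}$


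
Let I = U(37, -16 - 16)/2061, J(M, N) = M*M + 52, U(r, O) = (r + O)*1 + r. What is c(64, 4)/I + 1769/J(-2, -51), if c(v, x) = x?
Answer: 1823/8 ≈ 227.88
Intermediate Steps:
U(r, O) = O + 2*r (U(r, O) = (O + r)*1 + r = (O + r) + r = O + 2*r)
J(M, N) = 52 + M² (J(M, N) = M² + 52 = 52 + M²)
I = 14/687 (I = ((-16 - 16) + 2*37)/2061 = (-32 + 74)*(1/2061) = 42*(1/2061) = 14/687 ≈ 0.020378)
c(64, 4)/I + 1769/J(-2, -51) = 4/(14/687) + 1769/(52 + (-2)²) = 4*(687/14) + 1769/(52 + 4) = 1374/7 + 1769/56 = 1823/8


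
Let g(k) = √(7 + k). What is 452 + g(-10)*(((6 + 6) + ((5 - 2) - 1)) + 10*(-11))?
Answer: 452 - 96*I*√3 ≈ 452.0 - 166.28*I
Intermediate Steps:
452 + g(-10)*(((6 + 6) + ((5 - 2) - 1)) + 10*(-11)) = 452 + √(7 - 10)*(((6 + 6) + ((5 - 2) - 1)) + 10*(-11)) = 452 + √(-3)*((12 + (3 - 1)) - 110) = 452 + (I*√3)*((12 + 2) - 110) = 452 + (I*√3)*(14 - 110) = 452 + (I*√3)*(-96) = 452 - 96*I*√3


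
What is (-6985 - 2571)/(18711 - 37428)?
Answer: 9556/18717 ≈ 0.51055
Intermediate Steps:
(-6985 - 2571)/(18711 - 37428) = -9556/(-18717) = -9556*(-1/18717) = 9556/18717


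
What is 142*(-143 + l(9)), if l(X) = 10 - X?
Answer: -20164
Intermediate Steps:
142*(-143 + l(9)) = 142*(-143 + (10 - 1*9)) = 142*(-143 + (10 - 9)) = 142*(-143 + 1) = 142*(-142) = -20164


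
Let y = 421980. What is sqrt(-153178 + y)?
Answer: sqrt(268802) ≈ 518.46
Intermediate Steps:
sqrt(-153178 + y) = sqrt(-153178 + 421980) = sqrt(268802)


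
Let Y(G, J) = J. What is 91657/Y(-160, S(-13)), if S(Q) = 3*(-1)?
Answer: -91657/3 ≈ -30552.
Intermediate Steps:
S(Q) = -3
91657/Y(-160, S(-13)) = 91657/(-3) = 91657*(-⅓) = -91657/3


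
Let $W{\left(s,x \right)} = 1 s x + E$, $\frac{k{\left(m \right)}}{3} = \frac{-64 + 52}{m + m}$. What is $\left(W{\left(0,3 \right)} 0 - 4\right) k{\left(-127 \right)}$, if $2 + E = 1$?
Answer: $- \frac{72}{127} \approx -0.56693$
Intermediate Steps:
$E = -1$ ($E = -2 + 1 = -1$)
$k{\left(m \right)} = - \frac{18}{m}$ ($k{\left(m \right)} = 3 \frac{-64 + 52}{m + m} = 3 \left(- \frac{12}{2 m}\right) = 3 \left(- 12 \frac{1}{2 m}\right) = 3 \left(- \frac{6}{m}\right) = - \frac{18}{m}$)
$W{\left(s,x \right)} = -1 + s x$ ($W{\left(s,x \right)} = 1 s x - 1 = s x - 1 = -1 + s x$)
$\left(W{\left(0,3 \right)} 0 - 4\right) k{\left(-127 \right)} = \left(\left(-1 + 0 \cdot 3\right) 0 - 4\right) \left(- \frac{18}{-127}\right) = \left(\left(-1 + 0\right) 0 - 4\right) \left(\left(-18\right) \left(- \frac{1}{127}\right)\right) = \left(\left(-1\right) 0 - 4\right) \frac{18}{127} = \left(0 - 4\right) \frac{18}{127} = \left(-4\right) \frac{18}{127} = - \frac{72}{127}$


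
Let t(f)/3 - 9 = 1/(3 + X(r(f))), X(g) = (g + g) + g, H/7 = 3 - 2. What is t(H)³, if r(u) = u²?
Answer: 2465846551/125000 ≈ 19727.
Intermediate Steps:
H = 7 (H = 7*(3 - 2) = 7*1 = 7)
X(g) = 3*g (X(g) = 2*g + g = 3*g)
t(f) = 27 + 3/(3 + 3*f²)
t(H)³ = ((28 + 27*7²)/(1 + 7²))³ = ((28 + 27*49)/(1 + 49))³ = ((28 + 1323)/50)³ = ((1/50)*1351)³ = (1351/50)³ = 2465846551/125000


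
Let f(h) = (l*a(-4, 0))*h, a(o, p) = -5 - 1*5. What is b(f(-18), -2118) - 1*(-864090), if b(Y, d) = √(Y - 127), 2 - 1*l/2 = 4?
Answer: 864090 + 11*I*√7 ≈ 8.6409e+5 + 29.103*I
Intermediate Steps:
a(o, p) = -10 (a(o, p) = -5 - 5 = -10)
l = -4 (l = 4 - 2*4 = 4 - 8 = -4)
f(h) = 40*h (f(h) = (-4*(-10))*h = 40*h)
b(Y, d) = √(-127 + Y)
b(f(-18), -2118) - 1*(-864090) = √(-127 + 40*(-18)) - 1*(-864090) = √(-127 - 720) + 864090 = √(-847) + 864090 = 11*I*√7 + 864090 = 864090 + 11*I*√7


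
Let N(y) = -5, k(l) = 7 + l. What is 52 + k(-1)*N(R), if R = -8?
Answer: 22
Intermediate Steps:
52 + k(-1)*N(R) = 52 + (7 - 1)*(-5) = 52 + 6*(-5) = 52 - 30 = 22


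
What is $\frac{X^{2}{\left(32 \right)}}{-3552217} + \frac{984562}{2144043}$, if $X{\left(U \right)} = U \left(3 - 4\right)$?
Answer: $\frac{3495182373922}{7616105993331} \approx 0.45892$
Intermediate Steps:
$X{\left(U \right)} = - U$ ($X{\left(U \right)} = U \left(-1\right) = - U$)
$\frac{X^{2}{\left(32 \right)}}{-3552217} + \frac{984562}{2144043} = \frac{\left(\left(-1\right) 32\right)^{2}}{-3552217} + \frac{984562}{2144043} = \left(-32\right)^{2} \left(- \frac{1}{3552217}\right) + 984562 \cdot \frac{1}{2144043} = 1024 \left(- \frac{1}{3552217}\right) + \frac{984562}{2144043} = - \frac{1024}{3552217} + \frac{984562}{2144043} = \frac{3495182373922}{7616105993331}$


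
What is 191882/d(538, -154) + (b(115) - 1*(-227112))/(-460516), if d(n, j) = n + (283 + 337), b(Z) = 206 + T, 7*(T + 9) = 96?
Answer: 308355219931/1866471348 ≈ 165.21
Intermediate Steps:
T = 33/7 (T = -9 + (⅐)*96 = -9 + 96/7 = 33/7 ≈ 4.7143)
b(Z) = 1475/7 (b(Z) = 206 + 33/7 = 1475/7)
d(n, j) = 620 + n (d(n, j) = n + 620 = 620 + n)
191882/d(538, -154) + (b(115) - 1*(-227112))/(-460516) = 191882/(620 + 538) + (1475/7 - 1*(-227112))/(-460516) = 191882/1158 + (1475/7 + 227112)*(-1/460516) = 191882*(1/1158) + (1591259/7)*(-1/460516) = 95941/579 - 1591259/3223612 = 308355219931/1866471348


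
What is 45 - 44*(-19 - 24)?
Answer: 1937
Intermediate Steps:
45 - 44*(-19 - 24) = 45 - 44*(-43) = 45 + 1892 = 1937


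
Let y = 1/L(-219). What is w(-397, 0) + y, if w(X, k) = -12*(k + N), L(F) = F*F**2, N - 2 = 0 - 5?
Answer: 378124523/10503459 ≈ 36.000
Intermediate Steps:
N = -3 (N = 2 + (0 - 5) = 2 - 5 = -3)
L(F) = F**3
w(X, k) = 36 - 12*k (w(X, k) = -12*(k - 3) = -12*(-3 + k) = 36 - 12*k)
y = -1/10503459 (y = 1/((-219)**3) = 1/(-10503459) = -1/10503459 ≈ -9.5207e-8)
w(-397, 0) + y = (36 - 12*0) - 1/10503459 = (36 + 0) - 1/10503459 = 36 - 1/10503459 = 378124523/10503459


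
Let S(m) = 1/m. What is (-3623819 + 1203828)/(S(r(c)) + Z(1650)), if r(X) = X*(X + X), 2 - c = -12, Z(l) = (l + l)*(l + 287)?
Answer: -948636472/2505703201 ≈ -0.37859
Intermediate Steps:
Z(l) = 2*l*(287 + l) (Z(l) = (2*l)*(287 + l) = 2*l*(287 + l))
c = 14 (c = 2 - 1*(-12) = 2 + 12 = 14)
r(X) = 2*X² (r(X) = X*(2*X) = 2*X²)
(-3623819 + 1203828)/(S(r(c)) + Z(1650)) = (-3623819 + 1203828)/(1/(2*14²) + 2*1650*(287 + 1650)) = -2419991/(1/(2*196) + 2*1650*1937) = -2419991/(1/392 + 6392100) = -2419991/2505703201/392 = -2419991*392/2505703201 = -948636472/2505703201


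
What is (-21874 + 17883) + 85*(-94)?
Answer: -11981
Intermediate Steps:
(-21874 + 17883) + 85*(-94) = -3991 - 7990 = -11981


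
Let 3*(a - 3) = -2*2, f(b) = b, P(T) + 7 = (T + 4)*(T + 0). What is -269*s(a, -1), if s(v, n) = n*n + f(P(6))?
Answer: -14526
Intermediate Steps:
P(T) = -7 + T*(4 + T) (P(T) = -7 + (T + 4)*(T + 0) = -7 + (4 + T)*T = -7 + T*(4 + T))
a = 5/3 (a = 3 + (-2*2)/3 = 3 + (1/3)*(-4) = 3 - 4/3 = 5/3 ≈ 1.6667)
s(v, n) = 53 + n**2 (s(v, n) = n*n + (-7 + 6**2 + 4*6) = n**2 + (-7 + 36 + 24) = n**2 + 53 = 53 + n**2)
-269*s(a, -1) = -269*(53 + (-1)**2) = -269*(53 + 1) = -269*54 = -14526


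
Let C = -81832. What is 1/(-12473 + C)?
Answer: -1/94305 ≈ -1.0604e-5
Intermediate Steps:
1/(-12473 + C) = 1/(-12473 - 81832) = 1/(-94305) = -1/94305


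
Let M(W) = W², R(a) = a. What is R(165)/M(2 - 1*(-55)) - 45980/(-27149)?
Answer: 51289535/29402367 ≈ 1.7444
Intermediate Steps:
R(165)/M(2 - 1*(-55)) - 45980/(-27149) = 165/((2 - 1*(-55))²) - 45980/(-27149) = 165/((2 + 55)²) - 45980*(-1/27149) = 165/(57²) + 45980/27149 = 165/3249 + 45980/27149 = 165*(1/3249) + 45980/27149 = 55/1083 + 45980/27149 = 51289535/29402367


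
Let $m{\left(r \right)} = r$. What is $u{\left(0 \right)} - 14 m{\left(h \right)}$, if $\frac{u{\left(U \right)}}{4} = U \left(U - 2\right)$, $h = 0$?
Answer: $0$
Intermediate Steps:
$u{\left(U \right)} = 4 U \left(-2 + U\right)$ ($u{\left(U \right)} = 4 U \left(U - 2\right) = 4 U \left(-2 + U\right)$)
$u{\left(0 \right)} - 14 m{\left(h \right)} = 4 \cdot 0 \left(-2 + 0\right) - 0 = 4 \cdot 0 \left(-2\right) + 0 = 0 + 0 = 0$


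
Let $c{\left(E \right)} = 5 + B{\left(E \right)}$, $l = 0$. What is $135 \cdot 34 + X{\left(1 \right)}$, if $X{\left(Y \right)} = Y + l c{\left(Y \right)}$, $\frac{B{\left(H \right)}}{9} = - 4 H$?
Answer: $4591$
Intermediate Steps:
$B{\left(H \right)} = - 36 H$ ($B{\left(H \right)} = 9 \left(- 4 H\right) = - 36 H$)
$c{\left(E \right)} = 5 - 36 E$
$X{\left(Y \right)} = Y$ ($X{\left(Y \right)} = Y + 0 \left(5 - 36 Y\right) = Y + 0 = Y$)
$135 \cdot 34 + X{\left(1 \right)} = 135 \cdot 34 + 1 = 4590 + 1 = 4591$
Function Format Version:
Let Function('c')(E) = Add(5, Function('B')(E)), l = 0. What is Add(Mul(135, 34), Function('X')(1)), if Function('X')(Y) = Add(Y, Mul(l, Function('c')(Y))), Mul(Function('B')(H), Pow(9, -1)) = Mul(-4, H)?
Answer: 4591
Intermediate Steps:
Function('B')(H) = Mul(-36, H) (Function('B')(H) = Mul(9, Mul(-4, H)) = Mul(-36, H))
Function('c')(E) = Add(5, Mul(-36, E))
Function('X')(Y) = Y (Function('X')(Y) = Add(Y, Mul(0, Add(5, Mul(-36, Y)))) = Add(Y, 0) = Y)
Add(Mul(135, 34), Function('X')(1)) = Add(Mul(135, 34), 1) = Add(4590, 1) = 4591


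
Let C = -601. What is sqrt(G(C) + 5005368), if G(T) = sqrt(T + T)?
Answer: sqrt(5005368 + I*sqrt(1202)) ≈ 2237.3 + 0.008*I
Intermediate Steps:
G(T) = sqrt(2)*sqrt(T) (G(T) = sqrt(2*T) = sqrt(2)*sqrt(T))
sqrt(G(C) + 5005368) = sqrt(sqrt(2)*sqrt(-601) + 5005368) = sqrt(sqrt(2)*(I*sqrt(601)) + 5005368) = sqrt(I*sqrt(1202) + 5005368) = sqrt(5005368 + I*sqrt(1202))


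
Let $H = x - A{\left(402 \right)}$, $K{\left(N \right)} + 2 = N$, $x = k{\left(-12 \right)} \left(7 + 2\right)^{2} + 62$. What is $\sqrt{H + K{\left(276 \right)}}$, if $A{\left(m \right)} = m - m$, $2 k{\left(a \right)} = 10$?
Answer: $\sqrt{741} \approx 27.221$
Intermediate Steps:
$k{\left(a \right)} = 5$ ($k{\left(a \right)} = \frac{1}{2} \cdot 10 = 5$)
$x = 467$ ($x = 5 \left(7 + 2\right)^{2} + 62 = 5 \cdot 9^{2} + 62 = 5 \cdot 81 + 62 = 405 + 62 = 467$)
$A{\left(m \right)} = 0$
$K{\left(N \right)} = -2 + N$
$H = 467$ ($H = 467 - 0 = 467 + 0 = 467$)
$\sqrt{H + K{\left(276 \right)}} = \sqrt{467 + \left(-2 + 276\right)} = \sqrt{467 + 274} = \sqrt{741}$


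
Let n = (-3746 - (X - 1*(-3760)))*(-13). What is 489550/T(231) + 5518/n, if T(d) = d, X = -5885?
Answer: 10317561808/4867863 ≈ 2119.5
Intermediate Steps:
n = 21073 (n = (-3746 - (-5885 - 1*(-3760)))*(-13) = (-3746 - (-5885 + 3760))*(-13) = (-3746 - 1*(-2125))*(-13) = (-3746 + 2125)*(-13) = -1621*(-13) = 21073)
489550/T(231) + 5518/n = 489550/231 + 5518/21073 = 10317561808/4867863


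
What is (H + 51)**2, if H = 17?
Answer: 4624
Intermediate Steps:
(H + 51)**2 = (17 + 51)**2 = 68**2 = 4624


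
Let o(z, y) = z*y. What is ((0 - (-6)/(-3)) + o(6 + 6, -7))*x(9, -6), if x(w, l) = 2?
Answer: -172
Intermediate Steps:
o(z, y) = y*z
((0 - (-6)/(-3)) + o(6 + 6, -7))*x(9, -6) = ((0 - (-6)/(-3)) - 7*(6 + 6))*2 = ((0 - (-6)*(-1)/3) - 7*12)*2 = ((0 - 3*2/3) - 84)*2 = ((0 - 2) - 84)*2 = (-2 - 84)*2 = -86*2 = -172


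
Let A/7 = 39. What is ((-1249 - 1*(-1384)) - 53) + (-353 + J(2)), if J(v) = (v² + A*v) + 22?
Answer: 301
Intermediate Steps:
A = 273 (A = 7*39 = 273)
J(v) = 22 + v² + 273*v (J(v) = (v² + 273*v) + 22 = 22 + v² + 273*v)
((-1249 - 1*(-1384)) - 53) + (-353 + J(2)) = ((-1249 - 1*(-1384)) - 53) + (-353 + (22 + 2² + 273*2)) = ((-1249 + 1384) - 53) + (-353 + (22 + 4 + 546)) = (135 - 53) + (-353 + 572) = 82 + 219 = 301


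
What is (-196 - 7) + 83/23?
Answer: -4586/23 ≈ -199.39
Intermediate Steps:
(-196 - 7) + 83/23 = -203 + 83*(1/23) = -203 + 83/23 = -4586/23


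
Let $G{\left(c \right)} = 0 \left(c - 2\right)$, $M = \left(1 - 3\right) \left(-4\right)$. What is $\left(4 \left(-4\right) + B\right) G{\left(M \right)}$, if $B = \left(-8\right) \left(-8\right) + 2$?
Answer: $0$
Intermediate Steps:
$M = 8$ ($M = \left(-2\right) \left(-4\right) = 8$)
$B = 66$ ($B = 64 + 2 = 66$)
$G{\left(c \right)} = 0$ ($G{\left(c \right)} = 0 \left(-2 + c\right) = 0$)
$\left(4 \left(-4\right) + B\right) G{\left(M \right)} = \left(4 \left(-4\right) + 66\right) 0 = \left(-16 + 66\right) 0 = 50 \cdot 0 = 0$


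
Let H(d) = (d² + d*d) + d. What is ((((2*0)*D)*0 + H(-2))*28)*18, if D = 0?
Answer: 3024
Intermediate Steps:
H(d) = d + 2*d² (H(d) = (d² + d²) + d = 2*d² + d = d + 2*d²)
((((2*0)*D)*0 + H(-2))*28)*18 = ((((2*0)*0)*0 - 2*(1 + 2*(-2)))*28)*18 = (((0*0)*0 - 2*(1 - 4))*28)*18 = ((0*0 - 2*(-3))*28)*18 = ((0 + 6)*28)*18 = (6*28)*18 = 168*18 = 3024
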